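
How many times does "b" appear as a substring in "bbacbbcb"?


Searching for "b" in "bbacbbcb"
Scanning each position:
  Position 0: "b" => MATCH
  Position 1: "b" => MATCH
  Position 2: "a" => no
  Position 3: "c" => no
  Position 4: "b" => MATCH
  Position 5: "b" => MATCH
  Position 6: "c" => no
  Position 7: "b" => MATCH
Total occurrences: 5

5


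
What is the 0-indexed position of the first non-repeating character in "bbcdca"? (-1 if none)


Input: bbcdca
Character frequencies:
  'a': 1
  'b': 2
  'c': 2
  'd': 1
Scanning left to right for freq == 1:
  Position 0 ('b'): freq=2, skip
  Position 1 ('b'): freq=2, skip
  Position 2 ('c'): freq=2, skip
  Position 3 ('d'): unique! => answer = 3

3


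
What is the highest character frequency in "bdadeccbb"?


Input: bdadeccbb
Character counts:
  'a': 1
  'b': 3
  'c': 2
  'd': 2
  'e': 1
Maximum frequency: 3

3


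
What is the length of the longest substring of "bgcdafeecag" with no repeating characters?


Input: "bgcdafeecag"
Sliding window (track last position of each char):
  Position 0 ('b'): window [0,0] length 1 -- new best
  Position 1 ('g'): window [0,1] length 2 -- new best
  Position 2 ('c'): window [0,2] length 3 -- new best
  Position 3 ('d'): window [0,3] length 4 -- new best
  Position 4 ('a'): window [0,4] length 5 -- new best
  Position 5 ('f'): window [0,5] length 6 -- new best
  Position 6 ('e'): window [0,6] length 7 -- new best
  Position 7 ('e'): repeat (last at 6), move window start to 7
  Position 7 ('e'): window [7,7] length 1
  Position 8 ('c'): window [7,8] length 2
  Position 9 ('a'): window [7,9] length 3
  Position 10 ('g'): window [7,10] length 4
Longest substring with no repeats: "bgcdafe" with length 7

7


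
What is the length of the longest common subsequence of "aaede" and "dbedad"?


LCS of "aaede" and "dbedad"
DP table:
           d    b    e    d    a    d
      0    0    0    0    0    0    0
  a   0    0    0    0    0    1    1
  a   0    0    0    0    0    1    1
  e   0    0    0    1    1    1    1
  d   0    1    1    1    2    2    2
  e   0    1    1    2    2    2    2
LCS length = dp[5][6] = 2

2


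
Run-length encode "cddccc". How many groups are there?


Input: cddccc
Scanning for consecutive runs:
  Group 1: 'c' x 1 (positions 0-0)
  Group 2: 'd' x 2 (positions 1-2)
  Group 3: 'c' x 3 (positions 3-5)
Total groups: 3

3


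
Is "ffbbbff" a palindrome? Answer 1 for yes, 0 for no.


Input: ffbbbff
Reversed: ffbbbff
  Compare pos 0 ('f') with pos 6 ('f'): match
  Compare pos 1 ('f') with pos 5 ('f'): match
  Compare pos 2 ('b') with pos 4 ('b'): match
Result: palindrome

1


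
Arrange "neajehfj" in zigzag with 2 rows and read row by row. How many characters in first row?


Zigzag "neajehfj" into 2 rows:
Placing characters:
  'n' => row 0
  'e' => row 1
  'a' => row 0
  'j' => row 1
  'e' => row 0
  'h' => row 1
  'f' => row 0
  'j' => row 1
Rows:
  Row 0: "naef"
  Row 1: "ejhj"
First row length: 4

4


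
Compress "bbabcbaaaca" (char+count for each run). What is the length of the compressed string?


Input: bbabcbaaaca
Runs:
  'b' x 2 => "b2"
  'a' x 1 => "a1"
  'b' x 1 => "b1"
  'c' x 1 => "c1"
  'b' x 1 => "b1"
  'a' x 3 => "a3"
  'c' x 1 => "c1"
  'a' x 1 => "a1"
Compressed: "b2a1b1c1b1a3c1a1"
Compressed length: 16

16


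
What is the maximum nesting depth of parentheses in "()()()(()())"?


Input: "()()()(()())"
Tracking depth:
  Position 0 '(': depth becomes 1
  Position 1 ')': depth becomes 0
  Position 2 '(': depth becomes 1
  Position 3 ')': depth becomes 0
  Position 4 '(': depth becomes 1
  Position 5 ')': depth becomes 0
  Position 6 '(': depth becomes 1
  Position 7 '(': depth becomes 2
  Position 8 ')': depth becomes 1
  Position 9 '(': depth becomes 2
  Position 10 ')': depth becomes 1
  Position 11 ')': depth becomes 0
Maximum depth reached: 2

2


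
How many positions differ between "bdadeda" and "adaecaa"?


Comparing "bdadeda" and "adaecaa" position by position:
  Position 0: 'b' vs 'a' => DIFFER
  Position 1: 'd' vs 'd' => same
  Position 2: 'a' vs 'a' => same
  Position 3: 'd' vs 'e' => DIFFER
  Position 4: 'e' vs 'c' => DIFFER
  Position 5: 'd' vs 'a' => DIFFER
  Position 6: 'a' vs 'a' => same
Positions that differ: 4

4


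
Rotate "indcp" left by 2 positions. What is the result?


Input: "indcp", rotate left by 2
First 2 characters: "in"
Remaining characters: "dcp"
Concatenate remaining + first: "dcp" + "in" = "dcpin"

dcpin


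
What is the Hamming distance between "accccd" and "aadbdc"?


Comparing "accccd" and "aadbdc" position by position:
  Position 0: 'a' vs 'a' => same
  Position 1: 'c' vs 'a' => differ
  Position 2: 'c' vs 'd' => differ
  Position 3: 'c' vs 'b' => differ
  Position 4: 'c' vs 'd' => differ
  Position 5: 'd' vs 'c' => differ
Total differences (Hamming distance): 5

5


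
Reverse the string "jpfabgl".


Input: jpfabgl
Reading characters right to left:
  Position 6: 'l'
  Position 5: 'g'
  Position 4: 'b'
  Position 3: 'a'
  Position 2: 'f'
  Position 1: 'p'
  Position 0: 'j'
Reversed: lgbafpj

lgbafpj


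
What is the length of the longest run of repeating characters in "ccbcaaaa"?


Input: "ccbcaaaa"
Scanning for longest run:
  Position 1 ('c'): continues run of 'c', length=2
  Position 2 ('b'): new char, reset run to 1
  Position 3 ('c'): new char, reset run to 1
  Position 4 ('a'): new char, reset run to 1
  Position 5 ('a'): continues run of 'a', length=2
  Position 6 ('a'): continues run of 'a', length=3
  Position 7 ('a'): continues run of 'a', length=4
Longest run: 'a' with length 4

4


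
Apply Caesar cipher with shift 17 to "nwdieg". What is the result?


Caesar cipher: shift "nwdieg" by 17
  'n' (pos 13) + 17 = pos 4 = 'e'
  'w' (pos 22) + 17 = pos 13 = 'n'
  'd' (pos 3) + 17 = pos 20 = 'u'
  'i' (pos 8) + 17 = pos 25 = 'z'
  'e' (pos 4) + 17 = pos 21 = 'v'
  'g' (pos 6) + 17 = pos 23 = 'x'
Result: enuzvx

enuzvx


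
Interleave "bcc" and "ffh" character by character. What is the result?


Interleaving "bcc" and "ffh":
  Position 0: 'b' from first, 'f' from second => "bf"
  Position 1: 'c' from first, 'f' from second => "cf"
  Position 2: 'c' from first, 'h' from second => "ch"
Result: bfcfch

bfcfch


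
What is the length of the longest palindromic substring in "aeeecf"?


Input: "aeeecf"
Checking substrings for palindromes:
  [1:4] "eee" (len 3) => palindrome
  [1:3] "ee" (len 2) => palindrome
  [2:4] "ee" (len 2) => palindrome
Longest palindromic substring: "eee" with length 3

3


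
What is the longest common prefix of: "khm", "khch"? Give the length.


Words: khm, khch
  Position 0: all 'k' => match
  Position 1: all 'h' => match
  Position 2: ('m', 'c') => mismatch, stop
LCP = "kh" (length 2)

2


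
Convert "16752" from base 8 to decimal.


Input: "16752" in base 8
Positional expansion:
  Digit '1' (value 1) x 8^4 = 4096
  Digit '6' (value 6) x 8^3 = 3072
  Digit '7' (value 7) x 8^2 = 448
  Digit '5' (value 5) x 8^1 = 40
  Digit '2' (value 2) x 8^0 = 2
Sum = 7658

7658


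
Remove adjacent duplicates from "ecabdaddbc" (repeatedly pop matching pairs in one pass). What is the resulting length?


Input: ecabdaddbc
Stack-based adjacent duplicate removal:
  Read 'e': push. Stack: e
  Read 'c': push. Stack: ec
  Read 'a': push. Stack: eca
  Read 'b': push. Stack: ecab
  Read 'd': push. Stack: ecabd
  Read 'a': push. Stack: ecabda
  Read 'd': push. Stack: ecabdad
  Read 'd': matches stack top 'd' => pop. Stack: ecabda
  Read 'b': push. Stack: ecabdab
  Read 'c': push. Stack: ecabdabc
Final stack: "ecabdabc" (length 8)

8


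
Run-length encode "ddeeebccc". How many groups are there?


Input: ddeeebccc
Scanning for consecutive runs:
  Group 1: 'd' x 2 (positions 0-1)
  Group 2: 'e' x 3 (positions 2-4)
  Group 3: 'b' x 1 (positions 5-5)
  Group 4: 'c' x 3 (positions 6-8)
Total groups: 4

4


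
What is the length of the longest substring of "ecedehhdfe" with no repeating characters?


Input: "ecedehhdfe"
Sliding window (track last position of each char):
  Position 0 ('e'): window [0,0] length 1 -- new best
  Position 1 ('c'): window [0,1] length 2 -- new best
  Position 2 ('e'): repeat (last at 0), move window start to 1
  Position 2 ('e'): window [1,2] length 2
  Position 3 ('d'): window [1,3] length 3 -- new best
  Position 4 ('e'): repeat (last at 2), move window start to 3
  Position 4 ('e'): window [3,4] length 2
  Position 5 ('h'): window [3,5] length 3
  Position 6 ('h'): repeat (last at 5), move window start to 6
  Position 6 ('h'): window [6,6] length 1
  Position 7 ('d'): window [6,7] length 2
  Position 8 ('f'): window [6,8] length 3
  Position 9 ('e'): window [6,9] length 4 -- new best
Longest substring with no repeats: "hdfe" with length 4

4


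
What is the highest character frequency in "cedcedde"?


Input: cedcedde
Character counts:
  'c': 2
  'd': 3
  'e': 3
Maximum frequency: 3

3


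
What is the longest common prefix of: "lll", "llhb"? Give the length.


Words: lll, llhb
  Position 0: all 'l' => match
  Position 1: all 'l' => match
  Position 2: ('l', 'h') => mismatch, stop
LCP = "ll" (length 2)

2


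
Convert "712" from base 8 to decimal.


Input: "712" in base 8
Positional expansion:
  Digit '7' (value 7) x 8^2 = 448
  Digit '1' (value 1) x 8^1 = 8
  Digit '2' (value 2) x 8^0 = 2
Sum = 458

458


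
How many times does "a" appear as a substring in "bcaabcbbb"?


Searching for "a" in "bcaabcbbb"
Scanning each position:
  Position 0: "b" => no
  Position 1: "c" => no
  Position 2: "a" => MATCH
  Position 3: "a" => MATCH
  Position 4: "b" => no
  Position 5: "c" => no
  Position 6: "b" => no
  Position 7: "b" => no
  Position 8: "b" => no
Total occurrences: 2

2


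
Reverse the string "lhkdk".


Input: lhkdk
Reading characters right to left:
  Position 4: 'k'
  Position 3: 'd'
  Position 2: 'k'
  Position 1: 'h'
  Position 0: 'l'
Reversed: kdkhl

kdkhl


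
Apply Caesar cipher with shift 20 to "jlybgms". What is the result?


Caesar cipher: shift "jlybgms" by 20
  'j' (pos 9) + 20 = pos 3 = 'd'
  'l' (pos 11) + 20 = pos 5 = 'f'
  'y' (pos 24) + 20 = pos 18 = 's'
  'b' (pos 1) + 20 = pos 21 = 'v'
  'g' (pos 6) + 20 = pos 0 = 'a'
  'm' (pos 12) + 20 = pos 6 = 'g'
  's' (pos 18) + 20 = pos 12 = 'm'
Result: dfsvagm

dfsvagm


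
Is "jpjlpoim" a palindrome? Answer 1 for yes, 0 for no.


Input: jpjlpoim
Reversed: miopljpj
  Compare pos 0 ('j') with pos 7 ('m'): MISMATCH
  Compare pos 1 ('p') with pos 6 ('i'): MISMATCH
  Compare pos 2 ('j') with pos 5 ('o'): MISMATCH
  Compare pos 3 ('l') with pos 4 ('p'): MISMATCH
Result: not a palindrome

0


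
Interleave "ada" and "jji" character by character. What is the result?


Interleaving "ada" and "jji":
  Position 0: 'a' from first, 'j' from second => "aj"
  Position 1: 'd' from first, 'j' from second => "dj"
  Position 2: 'a' from first, 'i' from second => "ai"
Result: ajdjai

ajdjai


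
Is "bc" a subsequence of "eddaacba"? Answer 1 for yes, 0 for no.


Check if "bc" is a subsequence of "eddaacba"
Greedy scan:
  Position 0 ('e'): no match needed
  Position 1 ('d'): no match needed
  Position 2 ('d'): no match needed
  Position 3 ('a'): no match needed
  Position 4 ('a'): no match needed
  Position 5 ('c'): no match needed
  Position 6 ('b'): matches sub[0] = 'b'
  Position 7 ('a'): no match needed
Only matched 1/2 characters => not a subsequence

0


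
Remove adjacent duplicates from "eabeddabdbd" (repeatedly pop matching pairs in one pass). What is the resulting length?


Input: eabeddabdbd
Stack-based adjacent duplicate removal:
  Read 'e': push. Stack: e
  Read 'a': push. Stack: ea
  Read 'b': push. Stack: eab
  Read 'e': push. Stack: eabe
  Read 'd': push. Stack: eabed
  Read 'd': matches stack top 'd' => pop. Stack: eabe
  Read 'a': push. Stack: eabea
  Read 'b': push. Stack: eabeab
  Read 'd': push. Stack: eabeabd
  Read 'b': push. Stack: eabeabdb
  Read 'd': push. Stack: eabeabdbd
Final stack: "eabeabdbd" (length 9)

9


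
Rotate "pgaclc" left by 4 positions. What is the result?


Input: "pgaclc", rotate left by 4
First 4 characters: "pgac"
Remaining characters: "lc"
Concatenate remaining + first: "lc" + "pgac" = "lcpgac"

lcpgac


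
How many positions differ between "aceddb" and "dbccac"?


Comparing "aceddb" and "dbccac" position by position:
  Position 0: 'a' vs 'd' => DIFFER
  Position 1: 'c' vs 'b' => DIFFER
  Position 2: 'e' vs 'c' => DIFFER
  Position 3: 'd' vs 'c' => DIFFER
  Position 4: 'd' vs 'a' => DIFFER
  Position 5: 'b' vs 'c' => DIFFER
Positions that differ: 6

6


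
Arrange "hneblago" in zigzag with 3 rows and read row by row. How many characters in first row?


Zigzag "hneblago" into 3 rows:
Placing characters:
  'h' => row 0
  'n' => row 1
  'e' => row 2
  'b' => row 1
  'l' => row 0
  'a' => row 1
  'g' => row 2
  'o' => row 1
Rows:
  Row 0: "hl"
  Row 1: "nbao"
  Row 2: "eg"
First row length: 2

2


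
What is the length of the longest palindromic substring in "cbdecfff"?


Input: "cbdecfff"
Checking substrings for palindromes:
  [5:8] "fff" (len 3) => palindrome
  [5:7] "ff" (len 2) => palindrome
  [6:8] "ff" (len 2) => palindrome
Longest palindromic substring: "fff" with length 3

3


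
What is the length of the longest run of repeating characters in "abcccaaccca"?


Input: "abcccaaccca"
Scanning for longest run:
  Position 1 ('b'): new char, reset run to 1
  Position 2 ('c'): new char, reset run to 1
  Position 3 ('c'): continues run of 'c', length=2
  Position 4 ('c'): continues run of 'c', length=3
  Position 5 ('a'): new char, reset run to 1
  Position 6 ('a'): continues run of 'a', length=2
  Position 7 ('c'): new char, reset run to 1
  Position 8 ('c'): continues run of 'c', length=2
  Position 9 ('c'): continues run of 'c', length=3
  Position 10 ('a'): new char, reset run to 1
Longest run: 'c' with length 3

3


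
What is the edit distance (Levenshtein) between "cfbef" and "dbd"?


Computing edit distance: "cfbef" -> "dbd"
DP table:
           d    b    d
      0    1    2    3
  c   1    1    2    3
  f   2    2    2    3
  b   3    3    2    3
  e   4    4    3    3
  f   5    5    4    4
Edit distance = dp[5][3] = 4

4


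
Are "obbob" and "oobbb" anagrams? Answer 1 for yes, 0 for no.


Strings: "obbob", "oobbb"
Sorted first:  bbboo
Sorted second: bbboo
Sorted forms match => anagrams

1


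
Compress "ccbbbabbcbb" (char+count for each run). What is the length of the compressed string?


Input: ccbbbabbcbb
Runs:
  'c' x 2 => "c2"
  'b' x 3 => "b3"
  'a' x 1 => "a1"
  'b' x 2 => "b2"
  'c' x 1 => "c1"
  'b' x 2 => "b2"
Compressed: "c2b3a1b2c1b2"
Compressed length: 12

12


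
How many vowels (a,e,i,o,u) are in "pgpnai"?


Input: pgpnai
Checking each character:
  'p' at position 0: consonant
  'g' at position 1: consonant
  'p' at position 2: consonant
  'n' at position 3: consonant
  'a' at position 4: vowel (running total: 1)
  'i' at position 5: vowel (running total: 2)
Total vowels: 2

2


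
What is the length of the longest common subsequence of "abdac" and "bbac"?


LCS of "abdac" and "bbac"
DP table:
           b    b    a    c
      0    0    0    0    0
  a   0    0    0    1    1
  b   0    1    1    1    1
  d   0    1    1    1    1
  a   0    1    1    2    2
  c   0    1    1    2    3
LCS length = dp[5][4] = 3

3


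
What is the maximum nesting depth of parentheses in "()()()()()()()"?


Input: "()()()()()()()"
Tracking depth:
  Position 0 '(': depth becomes 1
  Position 1 ')': depth becomes 0
  Position 2 '(': depth becomes 1
  Position 3 ')': depth becomes 0
  Position 4 '(': depth becomes 1
  Position 5 ')': depth becomes 0
  Position 6 '(': depth becomes 1
  Position 7 ')': depth becomes 0
  Position 8 '(': depth becomes 1
  Position 9 ')': depth becomes 0
  Position 10 '(': depth becomes 1
  Position 11 ')': depth becomes 0
  Position 12 '(': depth becomes 1
  Position 13 ')': depth becomes 0
Maximum depth reached: 1

1


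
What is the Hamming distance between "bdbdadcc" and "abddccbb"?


Comparing "bdbdadcc" and "abddccbb" position by position:
  Position 0: 'b' vs 'a' => differ
  Position 1: 'd' vs 'b' => differ
  Position 2: 'b' vs 'd' => differ
  Position 3: 'd' vs 'd' => same
  Position 4: 'a' vs 'c' => differ
  Position 5: 'd' vs 'c' => differ
  Position 6: 'c' vs 'b' => differ
  Position 7: 'c' vs 'b' => differ
Total differences (Hamming distance): 7

7


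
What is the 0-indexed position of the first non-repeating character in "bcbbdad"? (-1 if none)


Input: bcbbdad
Character frequencies:
  'a': 1
  'b': 3
  'c': 1
  'd': 2
Scanning left to right for freq == 1:
  Position 0 ('b'): freq=3, skip
  Position 1 ('c'): unique! => answer = 1

1


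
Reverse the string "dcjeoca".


Input: dcjeoca
Reading characters right to left:
  Position 6: 'a'
  Position 5: 'c'
  Position 4: 'o'
  Position 3: 'e'
  Position 2: 'j'
  Position 1: 'c'
  Position 0: 'd'
Reversed: acoejcd

acoejcd


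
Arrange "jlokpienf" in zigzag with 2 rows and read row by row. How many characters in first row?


Zigzag "jlokpienf" into 2 rows:
Placing characters:
  'j' => row 0
  'l' => row 1
  'o' => row 0
  'k' => row 1
  'p' => row 0
  'i' => row 1
  'e' => row 0
  'n' => row 1
  'f' => row 0
Rows:
  Row 0: "jopef"
  Row 1: "lkin"
First row length: 5

5


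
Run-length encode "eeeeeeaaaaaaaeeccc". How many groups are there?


Input: eeeeeeaaaaaaaeeccc
Scanning for consecutive runs:
  Group 1: 'e' x 6 (positions 0-5)
  Group 2: 'a' x 7 (positions 6-12)
  Group 3: 'e' x 2 (positions 13-14)
  Group 4: 'c' x 3 (positions 15-17)
Total groups: 4

4


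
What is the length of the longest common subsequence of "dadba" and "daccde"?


LCS of "dadba" and "daccde"
DP table:
           d    a    c    c    d    e
      0    0    0    0    0    0    0
  d   0    1    1    1    1    1    1
  a   0    1    2    2    2    2    2
  d   0    1    2    2    2    3    3
  b   0    1    2    2    2    3    3
  a   0    1    2    2    2    3    3
LCS length = dp[5][6] = 3

3


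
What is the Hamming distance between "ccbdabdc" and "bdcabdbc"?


Comparing "ccbdabdc" and "bdcabdbc" position by position:
  Position 0: 'c' vs 'b' => differ
  Position 1: 'c' vs 'd' => differ
  Position 2: 'b' vs 'c' => differ
  Position 3: 'd' vs 'a' => differ
  Position 4: 'a' vs 'b' => differ
  Position 5: 'b' vs 'd' => differ
  Position 6: 'd' vs 'b' => differ
  Position 7: 'c' vs 'c' => same
Total differences (Hamming distance): 7

7


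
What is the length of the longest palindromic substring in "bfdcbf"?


Input: "bfdcbf"
Checking substrings for palindromes:
  No multi-char palindromic substrings found
Longest palindromic substring: "b" with length 1

1


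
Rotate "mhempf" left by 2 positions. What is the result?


Input: "mhempf", rotate left by 2
First 2 characters: "mh"
Remaining characters: "empf"
Concatenate remaining + first: "empf" + "mh" = "empfmh"

empfmh


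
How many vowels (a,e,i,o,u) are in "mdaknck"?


Input: mdaknck
Checking each character:
  'm' at position 0: consonant
  'd' at position 1: consonant
  'a' at position 2: vowel (running total: 1)
  'k' at position 3: consonant
  'n' at position 4: consonant
  'c' at position 5: consonant
  'k' at position 6: consonant
Total vowels: 1

1


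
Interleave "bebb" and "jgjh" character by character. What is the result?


Interleaving "bebb" and "jgjh":
  Position 0: 'b' from first, 'j' from second => "bj"
  Position 1: 'e' from first, 'g' from second => "eg"
  Position 2: 'b' from first, 'j' from second => "bj"
  Position 3: 'b' from first, 'h' from second => "bh"
Result: bjegbjbh

bjegbjbh


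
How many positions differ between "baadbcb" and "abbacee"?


Comparing "baadbcb" and "abbacee" position by position:
  Position 0: 'b' vs 'a' => DIFFER
  Position 1: 'a' vs 'b' => DIFFER
  Position 2: 'a' vs 'b' => DIFFER
  Position 3: 'd' vs 'a' => DIFFER
  Position 4: 'b' vs 'c' => DIFFER
  Position 5: 'c' vs 'e' => DIFFER
  Position 6: 'b' vs 'e' => DIFFER
Positions that differ: 7

7


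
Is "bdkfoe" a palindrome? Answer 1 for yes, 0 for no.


Input: bdkfoe
Reversed: eofkdb
  Compare pos 0 ('b') with pos 5 ('e'): MISMATCH
  Compare pos 1 ('d') with pos 4 ('o'): MISMATCH
  Compare pos 2 ('k') with pos 3 ('f'): MISMATCH
Result: not a palindrome

0


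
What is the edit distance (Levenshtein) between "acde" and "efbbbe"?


Computing edit distance: "acde" -> "efbbbe"
DP table:
           e    f    b    b    b    e
      0    1    2    3    4    5    6
  a   1    1    2    3    4    5    6
  c   2    2    2    3    4    5    6
  d   3    3    3    3    4    5    6
  e   4    3    4    4    4    5    5
Edit distance = dp[4][6] = 5

5


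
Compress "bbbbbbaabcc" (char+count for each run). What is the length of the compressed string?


Input: bbbbbbaabcc
Runs:
  'b' x 6 => "b6"
  'a' x 2 => "a2"
  'b' x 1 => "b1"
  'c' x 2 => "c2"
Compressed: "b6a2b1c2"
Compressed length: 8

8


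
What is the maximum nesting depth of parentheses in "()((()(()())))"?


Input: "()((()(()())))"
Tracking depth:
  Position 0 '(': depth becomes 1
  Position 1 ')': depth becomes 0
  Position 2 '(': depth becomes 1
  Position 3 '(': depth becomes 2
  Position 4 '(': depth becomes 3
  Position 5 ')': depth becomes 2
  Position 6 '(': depth becomes 3
  Position 7 '(': depth becomes 4
  Position 8 ')': depth becomes 3
  Position 9 '(': depth becomes 4
  Position 10 ')': depth becomes 3
  Position 11 ')': depth becomes 2
  Position 12 ')': depth becomes 1
  Position 13 ')': depth becomes 0
Maximum depth reached: 4

4


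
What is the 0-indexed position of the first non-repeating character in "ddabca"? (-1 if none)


Input: ddabca
Character frequencies:
  'a': 2
  'b': 1
  'c': 1
  'd': 2
Scanning left to right for freq == 1:
  Position 0 ('d'): freq=2, skip
  Position 1 ('d'): freq=2, skip
  Position 2 ('a'): freq=2, skip
  Position 3 ('b'): unique! => answer = 3

3


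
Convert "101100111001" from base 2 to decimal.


Input: "101100111001" in base 2
Positional expansion:
  Digit '1' (value 1) x 2^11 = 2048
  Digit '0' (value 0) x 2^10 = 0
  Digit '1' (value 1) x 2^9 = 512
  Digit '1' (value 1) x 2^8 = 256
  Digit '0' (value 0) x 2^7 = 0
  Digit '0' (value 0) x 2^6 = 0
  Digit '1' (value 1) x 2^5 = 32
  Digit '1' (value 1) x 2^4 = 16
  Digit '1' (value 1) x 2^3 = 8
  Digit '0' (value 0) x 2^2 = 0
  Digit '0' (value 0) x 2^1 = 0
  Digit '1' (value 1) x 2^0 = 1
Sum = 2873

2873


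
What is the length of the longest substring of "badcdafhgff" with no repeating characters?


Input: "badcdafhgff"
Sliding window (track last position of each char):
  Position 0 ('b'): window [0,0] length 1 -- new best
  Position 1 ('a'): window [0,1] length 2 -- new best
  Position 2 ('d'): window [0,2] length 3 -- new best
  Position 3 ('c'): window [0,3] length 4 -- new best
  Position 4 ('d'): repeat (last at 2), move window start to 3
  Position 4 ('d'): window [3,4] length 2
  Position 5 ('a'): window [3,5] length 3
  Position 6 ('f'): window [3,6] length 4
  Position 7 ('h'): window [3,7] length 5 -- new best
  Position 8 ('g'): window [3,8] length 6 -- new best
  Position 9 ('f'): repeat (last at 6), move window start to 7
  Position 9 ('f'): window [7,9] length 3
  Position 10 ('f'): repeat (last at 9), move window start to 10
  Position 10 ('f'): window [10,10] length 1
Longest substring with no repeats: "cdafhg" with length 6

6


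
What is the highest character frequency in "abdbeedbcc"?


Input: abdbeedbcc
Character counts:
  'a': 1
  'b': 3
  'c': 2
  'd': 2
  'e': 2
Maximum frequency: 3

3


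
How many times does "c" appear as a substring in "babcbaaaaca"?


Searching for "c" in "babcbaaaaca"
Scanning each position:
  Position 0: "b" => no
  Position 1: "a" => no
  Position 2: "b" => no
  Position 3: "c" => MATCH
  Position 4: "b" => no
  Position 5: "a" => no
  Position 6: "a" => no
  Position 7: "a" => no
  Position 8: "a" => no
  Position 9: "c" => MATCH
  Position 10: "a" => no
Total occurrences: 2

2


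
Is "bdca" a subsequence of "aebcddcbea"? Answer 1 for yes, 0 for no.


Check if "bdca" is a subsequence of "aebcddcbea"
Greedy scan:
  Position 0 ('a'): no match needed
  Position 1 ('e'): no match needed
  Position 2 ('b'): matches sub[0] = 'b'
  Position 3 ('c'): no match needed
  Position 4 ('d'): matches sub[1] = 'd'
  Position 5 ('d'): no match needed
  Position 6 ('c'): matches sub[2] = 'c'
  Position 7 ('b'): no match needed
  Position 8 ('e'): no match needed
  Position 9 ('a'): matches sub[3] = 'a'
All 4 characters matched => is a subsequence

1


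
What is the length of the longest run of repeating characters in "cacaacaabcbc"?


Input: "cacaacaabcbc"
Scanning for longest run:
  Position 1 ('a'): new char, reset run to 1
  Position 2 ('c'): new char, reset run to 1
  Position 3 ('a'): new char, reset run to 1
  Position 4 ('a'): continues run of 'a', length=2
  Position 5 ('c'): new char, reset run to 1
  Position 6 ('a'): new char, reset run to 1
  Position 7 ('a'): continues run of 'a', length=2
  Position 8 ('b'): new char, reset run to 1
  Position 9 ('c'): new char, reset run to 1
  Position 10 ('b'): new char, reset run to 1
  Position 11 ('c'): new char, reset run to 1
Longest run: 'a' with length 2

2


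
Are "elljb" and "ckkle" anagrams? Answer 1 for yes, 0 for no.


Strings: "elljb", "ckkle"
Sorted first:  bejll
Sorted second: cekkl
Differ at position 0: 'b' vs 'c' => not anagrams

0


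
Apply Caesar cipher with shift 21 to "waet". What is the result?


Caesar cipher: shift "waet" by 21
  'w' (pos 22) + 21 = pos 17 = 'r'
  'a' (pos 0) + 21 = pos 21 = 'v'
  'e' (pos 4) + 21 = pos 25 = 'z'
  't' (pos 19) + 21 = pos 14 = 'o'
Result: rvzo

rvzo


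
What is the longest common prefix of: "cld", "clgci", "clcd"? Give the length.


Words: cld, clgci, clcd
  Position 0: all 'c' => match
  Position 1: all 'l' => match
  Position 2: ('d', 'g', 'c') => mismatch, stop
LCP = "cl" (length 2)

2


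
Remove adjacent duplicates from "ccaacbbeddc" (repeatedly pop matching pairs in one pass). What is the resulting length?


Input: ccaacbbeddc
Stack-based adjacent duplicate removal:
  Read 'c': push. Stack: c
  Read 'c': matches stack top 'c' => pop. Stack: (empty)
  Read 'a': push. Stack: a
  Read 'a': matches stack top 'a' => pop. Stack: (empty)
  Read 'c': push. Stack: c
  Read 'b': push. Stack: cb
  Read 'b': matches stack top 'b' => pop. Stack: c
  Read 'e': push. Stack: ce
  Read 'd': push. Stack: ced
  Read 'd': matches stack top 'd' => pop. Stack: ce
  Read 'c': push. Stack: cec
Final stack: "cec" (length 3)

3


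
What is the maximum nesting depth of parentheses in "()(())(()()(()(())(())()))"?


Input: "()(())(()()(()(())(())()))"
Tracking depth:
  Position 0 '(': depth becomes 1
  Position 1 ')': depth becomes 0
  Position 2 '(': depth becomes 1
  Position 3 '(': depth becomes 2
  Position 4 ')': depth becomes 1
  Position 5 ')': depth becomes 0
  Position 6 '(': depth becomes 1
  Position 7 '(': depth becomes 2
  Position 8 ')': depth becomes 1
  Position 9 '(': depth becomes 2
  Position 10 ')': depth becomes 1
  Position 11 '(': depth becomes 2
  Position 12 '(': depth becomes 3
  Position 13 ')': depth becomes 2
  Position 14 '(': depth becomes 3
  Position 15 '(': depth becomes 4
  Position 16 ')': depth becomes 3
  Position 17 ')': depth becomes 2
  Position 18 '(': depth becomes 3
  Position 19 '(': depth becomes 4
  Position 20 ')': depth becomes 3
  Position 21 ')': depth becomes 2
  Position 22 '(': depth becomes 3
  Position 23 ')': depth becomes 2
  Position 24 ')': depth becomes 1
  Position 25 ')': depth becomes 0
Maximum depth reached: 4

4


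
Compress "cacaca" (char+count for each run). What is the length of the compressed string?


Input: cacaca
Runs:
  'c' x 1 => "c1"
  'a' x 1 => "a1"
  'c' x 1 => "c1"
  'a' x 1 => "a1"
  'c' x 1 => "c1"
  'a' x 1 => "a1"
Compressed: "c1a1c1a1c1a1"
Compressed length: 12

12


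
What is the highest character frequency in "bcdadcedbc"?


Input: bcdadcedbc
Character counts:
  'a': 1
  'b': 2
  'c': 3
  'd': 3
  'e': 1
Maximum frequency: 3

3


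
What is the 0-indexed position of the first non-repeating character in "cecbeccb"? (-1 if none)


Input: cecbeccb
Character frequencies:
  'b': 2
  'c': 4
  'e': 2
Scanning left to right for freq == 1:
  Position 0 ('c'): freq=4, skip
  Position 1 ('e'): freq=2, skip
  Position 2 ('c'): freq=4, skip
  Position 3 ('b'): freq=2, skip
  Position 4 ('e'): freq=2, skip
  Position 5 ('c'): freq=4, skip
  Position 6 ('c'): freq=4, skip
  Position 7 ('b'): freq=2, skip
  No unique character found => answer = -1

-1


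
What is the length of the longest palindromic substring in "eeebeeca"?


Input: "eeebeeca"
Checking substrings for palindromes:
  [1:6] "eebee" (len 5) => palindrome
  [0:3] "eee" (len 3) => palindrome
  [2:5] "ebe" (len 3) => palindrome
  [0:2] "ee" (len 2) => palindrome
  [1:3] "ee" (len 2) => palindrome
  [4:6] "ee" (len 2) => palindrome
Longest palindromic substring: "eebee" with length 5

5


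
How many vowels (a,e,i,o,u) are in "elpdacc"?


Input: elpdacc
Checking each character:
  'e' at position 0: vowel (running total: 1)
  'l' at position 1: consonant
  'p' at position 2: consonant
  'd' at position 3: consonant
  'a' at position 4: vowel (running total: 2)
  'c' at position 5: consonant
  'c' at position 6: consonant
Total vowels: 2

2


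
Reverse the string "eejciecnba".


Input: eejciecnba
Reading characters right to left:
  Position 9: 'a'
  Position 8: 'b'
  Position 7: 'n'
  Position 6: 'c'
  Position 5: 'e'
  Position 4: 'i'
  Position 3: 'c'
  Position 2: 'j'
  Position 1: 'e'
  Position 0: 'e'
Reversed: abnceicjee

abnceicjee


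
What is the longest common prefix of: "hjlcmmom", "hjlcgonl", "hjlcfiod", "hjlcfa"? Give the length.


Words: hjlcmmom, hjlcgonl, hjlcfiod, hjlcfa
  Position 0: all 'h' => match
  Position 1: all 'j' => match
  Position 2: all 'l' => match
  Position 3: all 'c' => match
  Position 4: ('m', 'g', 'f', 'f') => mismatch, stop
LCP = "hjlc" (length 4)

4


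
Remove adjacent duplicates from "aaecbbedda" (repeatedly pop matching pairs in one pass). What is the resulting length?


Input: aaecbbedda
Stack-based adjacent duplicate removal:
  Read 'a': push. Stack: a
  Read 'a': matches stack top 'a' => pop. Stack: (empty)
  Read 'e': push. Stack: e
  Read 'c': push. Stack: ec
  Read 'b': push. Stack: ecb
  Read 'b': matches stack top 'b' => pop. Stack: ec
  Read 'e': push. Stack: ece
  Read 'd': push. Stack: eced
  Read 'd': matches stack top 'd' => pop. Stack: ece
  Read 'a': push. Stack: ecea
Final stack: "ecea" (length 4)

4


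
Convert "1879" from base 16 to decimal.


Input: "1879" in base 16
Positional expansion:
  Digit '1' (value 1) x 16^3 = 4096
  Digit '8' (value 8) x 16^2 = 2048
  Digit '7' (value 7) x 16^1 = 112
  Digit '9' (value 9) x 16^0 = 9
Sum = 6265

6265


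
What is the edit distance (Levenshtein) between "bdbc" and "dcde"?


Computing edit distance: "bdbc" -> "dcde"
DP table:
           d    c    d    e
      0    1    2    3    4
  b   1    1    2    3    4
  d   2    1    2    2    3
  b   3    2    2    3    3
  c   4    3    2    3    4
Edit distance = dp[4][4] = 4

4


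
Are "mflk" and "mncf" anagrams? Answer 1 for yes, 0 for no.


Strings: "mflk", "mncf"
Sorted first:  fklm
Sorted second: cfmn
Differ at position 0: 'f' vs 'c' => not anagrams

0


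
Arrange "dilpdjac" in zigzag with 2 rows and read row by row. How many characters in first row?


Zigzag "dilpdjac" into 2 rows:
Placing characters:
  'd' => row 0
  'i' => row 1
  'l' => row 0
  'p' => row 1
  'd' => row 0
  'j' => row 1
  'a' => row 0
  'c' => row 1
Rows:
  Row 0: "dlda"
  Row 1: "ipjc"
First row length: 4

4


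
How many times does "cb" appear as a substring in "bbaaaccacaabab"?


Searching for "cb" in "bbaaaccacaabab"
Scanning each position:
  Position 0: "bb" => no
  Position 1: "ba" => no
  Position 2: "aa" => no
  Position 3: "aa" => no
  Position 4: "ac" => no
  Position 5: "cc" => no
  Position 6: "ca" => no
  Position 7: "ac" => no
  Position 8: "ca" => no
  Position 9: "aa" => no
  Position 10: "ab" => no
  Position 11: "ba" => no
  Position 12: "ab" => no
Total occurrences: 0

0


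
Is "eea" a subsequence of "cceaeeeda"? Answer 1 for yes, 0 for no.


Check if "eea" is a subsequence of "cceaeeeda"
Greedy scan:
  Position 0 ('c'): no match needed
  Position 1 ('c'): no match needed
  Position 2 ('e'): matches sub[0] = 'e'
  Position 3 ('a'): no match needed
  Position 4 ('e'): matches sub[1] = 'e'
  Position 5 ('e'): no match needed
  Position 6 ('e'): no match needed
  Position 7 ('d'): no match needed
  Position 8 ('a'): matches sub[2] = 'a'
All 3 characters matched => is a subsequence

1


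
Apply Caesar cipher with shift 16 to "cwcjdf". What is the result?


Caesar cipher: shift "cwcjdf" by 16
  'c' (pos 2) + 16 = pos 18 = 's'
  'w' (pos 22) + 16 = pos 12 = 'm'
  'c' (pos 2) + 16 = pos 18 = 's'
  'j' (pos 9) + 16 = pos 25 = 'z'
  'd' (pos 3) + 16 = pos 19 = 't'
  'f' (pos 5) + 16 = pos 21 = 'v'
Result: smsztv

smsztv


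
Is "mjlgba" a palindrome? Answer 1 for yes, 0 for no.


Input: mjlgba
Reversed: abgljm
  Compare pos 0 ('m') with pos 5 ('a'): MISMATCH
  Compare pos 1 ('j') with pos 4 ('b'): MISMATCH
  Compare pos 2 ('l') with pos 3 ('g'): MISMATCH
Result: not a palindrome

0


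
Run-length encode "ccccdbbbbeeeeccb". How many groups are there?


Input: ccccdbbbbeeeeccb
Scanning for consecutive runs:
  Group 1: 'c' x 4 (positions 0-3)
  Group 2: 'd' x 1 (positions 4-4)
  Group 3: 'b' x 4 (positions 5-8)
  Group 4: 'e' x 4 (positions 9-12)
  Group 5: 'c' x 2 (positions 13-14)
  Group 6: 'b' x 1 (positions 15-15)
Total groups: 6

6


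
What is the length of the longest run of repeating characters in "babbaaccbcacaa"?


Input: "babbaaccbcacaa"
Scanning for longest run:
  Position 1 ('a'): new char, reset run to 1
  Position 2 ('b'): new char, reset run to 1
  Position 3 ('b'): continues run of 'b', length=2
  Position 4 ('a'): new char, reset run to 1
  Position 5 ('a'): continues run of 'a', length=2
  Position 6 ('c'): new char, reset run to 1
  Position 7 ('c'): continues run of 'c', length=2
  Position 8 ('b'): new char, reset run to 1
  Position 9 ('c'): new char, reset run to 1
  Position 10 ('a'): new char, reset run to 1
  Position 11 ('c'): new char, reset run to 1
  Position 12 ('a'): new char, reset run to 1
  Position 13 ('a'): continues run of 'a', length=2
Longest run: 'b' with length 2

2


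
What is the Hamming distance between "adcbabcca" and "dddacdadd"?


Comparing "adcbabcca" and "dddacdadd" position by position:
  Position 0: 'a' vs 'd' => differ
  Position 1: 'd' vs 'd' => same
  Position 2: 'c' vs 'd' => differ
  Position 3: 'b' vs 'a' => differ
  Position 4: 'a' vs 'c' => differ
  Position 5: 'b' vs 'd' => differ
  Position 6: 'c' vs 'a' => differ
  Position 7: 'c' vs 'd' => differ
  Position 8: 'a' vs 'd' => differ
Total differences (Hamming distance): 8

8


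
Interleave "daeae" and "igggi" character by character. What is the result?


Interleaving "daeae" and "igggi":
  Position 0: 'd' from first, 'i' from second => "di"
  Position 1: 'a' from first, 'g' from second => "ag"
  Position 2: 'e' from first, 'g' from second => "eg"
  Position 3: 'a' from first, 'g' from second => "ag"
  Position 4: 'e' from first, 'i' from second => "ei"
Result: diagegagei

diagegagei


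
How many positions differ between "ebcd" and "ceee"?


Comparing "ebcd" and "ceee" position by position:
  Position 0: 'e' vs 'c' => DIFFER
  Position 1: 'b' vs 'e' => DIFFER
  Position 2: 'c' vs 'e' => DIFFER
  Position 3: 'd' vs 'e' => DIFFER
Positions that differ: 4

4


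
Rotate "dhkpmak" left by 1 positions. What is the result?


Input: "dhkpmak", rotate left by 1
First 1 characters: "d"
Remaining characters: "hkpmak"
Concatenate remaining + first: "hkpmak" + "d" = "hkpmakd"

hkpmakd


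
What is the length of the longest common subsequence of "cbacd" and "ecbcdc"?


LCS of "cbacd" and "ecbcdc"
DP table:
           e    c    b    c    d    c
      0    0    0    0    0    0    0
  c   0    0    1    1    1    1    1
  b   0    0    1    2    2    2    2
  a   0    0    1    2    2    2    2
  c   0    0    1    2    3    3    3
  d   0    0    1    2    3    4    4
LCS length = dp[5][6] = 4

4


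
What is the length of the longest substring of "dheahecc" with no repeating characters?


Input: "dheahecc"
Sliding window (track last position of each char):
  Position 0 ('d'): window [0,0] length 1 -- new best
  Position 1 ('h'): window [0,1] length 2 -- new best
  Position 2 ('e'): window [0,2] length 3 -- new best
  Position 3 ('a'): window [0,3] length 4 -- new best
  Position 4 ('h'): repeat (last at 1), move window start to 2
  Position 4 ('h'): window [2,4] length 3
  Position 5 ('e'): repeat (last at 2), move window start to 3
  Position 5 ('e'): window [3,5] length 3
  Position 6 ('c'): window [3,6] length 4
  Position 7 ('c'): repeat (last at 6), move window start to 7
  Position 7 ('c'): window [7,7] length 1
Longest substring with no repeats: "dhea" with length 4

4


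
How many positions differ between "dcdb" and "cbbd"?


Comparing "dcdb" and "cbbd" position by position:
  Position 0: 'd' vs 'c' => DIFFER
  Position 1: 'c' vs 'b' => DIFFER
  Position 2: 'd' vs 'b' => DIFFER
  Position 3: 'b' vs 'd' => DIFFER
Positions that differ: 4

4


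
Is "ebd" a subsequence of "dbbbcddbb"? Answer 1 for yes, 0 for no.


Check if "ebd" is a subsequence of "dbbbcddbb"
Greedy scan:
  Position 0 ('d'): no match needed
  Position 1 ('b'): no match needed
  Position 2 ('b'): no match needed
  Position 3 ('b'): no match needed
  Position 4 ('c'): no match needed
  Position 5 ('d'): no match needed
  Position 6 ('d'): no match needed
  Position 7 ('b'): no match needed
  Position 8 ('b'): no match needed
Only matched 0/3 characters => not a subsequence

0


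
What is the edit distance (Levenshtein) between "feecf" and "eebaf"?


Computing edit distance: "feecf" -> "eebaf"
DP table:
           e    e    b    a    f
      0    1    2    3    4    5
  f   1    1    2    3    4    4
  e   2    1    1    2    3    4
  e   3    2    1    2    3    4
  c   4    3    2    2    3    4
  f   5    4    3    3    3    3
Edit distance = dp[5][5] = 3

3


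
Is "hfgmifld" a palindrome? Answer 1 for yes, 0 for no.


Input: hfgmifld
Reversed: dlfimgfh
  Compare pos 0 ('h') with pos 7 ('d'): MISMATCH
  Compare pos 1 ('f') with pos 6 ('l'): MISMATCH
  Compare pos 2 ('g') with pos 5 ('f'): MISMATCH
  Compare pos 3 ('m') with pos 4 ('i'): MISMATCH
Result: not a palindrome

0


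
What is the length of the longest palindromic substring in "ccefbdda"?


Input: "ccefbdda"
Checking substrings for palindromes:
  [0:2] "cc" (len 2) => palindrome
  [5:7] "dd" (len 2) => palindrome
Longest palindromic substring: "cc" with length 2

2


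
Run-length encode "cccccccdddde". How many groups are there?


Input: cccccccdddde
Scanning for consecutive runs:
  Group 1: 'c' x 7 (positions 0-6)
  Group 2: 'd' x 4 (positions 7-10)
  Group 3: 'e' x 1 (positions 11-11)
Total groups: 3

3


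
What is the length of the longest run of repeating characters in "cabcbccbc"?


Input: "cabcbccbc"
Scanning for longest run:
  Position 1 ('a'): new char, reset run to 1
  Position 2 ('b'): new char, reset run to 1
  Position 3 ('c'): new char, reset run to 1
  Position 4 ('b'): new char, reset run to 1
  Position 5 ('c'): new char, reset run to 1
  Position 6 ('c'): continues run of 'c', length=2
  Position 7 ('b'): new char, reset run to 1
  Position 8 ('c'): new char, reset run to 1
Longest run: 'c' with length 2

2


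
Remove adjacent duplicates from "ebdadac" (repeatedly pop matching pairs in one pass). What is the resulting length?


Input: ebdadac
Stack-based adjacent duplicate removal:
  Read 'e': push. Stack: e
  Read 'b': push. Stack: eb
  Read 'd': push. Stack: ebd
  Read 'a': push. Stack: ebda
  Read 'd': push. Stack: ebdad
  Read 'a': push. Stack: ebdada
  Read 'c': push. Stack: ebdadac
Final stack: "ebdadac" (length 7)

7
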